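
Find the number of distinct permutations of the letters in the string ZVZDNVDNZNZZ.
12! / (5! × 2! × 2! × 3!) = 166320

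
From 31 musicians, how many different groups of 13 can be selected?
C(31,13) = 31!/(13!×18!) = 206253075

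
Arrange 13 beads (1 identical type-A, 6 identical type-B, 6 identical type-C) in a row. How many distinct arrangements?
13! / (1! × 6! × 6!) = 12012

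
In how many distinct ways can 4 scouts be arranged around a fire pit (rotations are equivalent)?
Circular: fix one position, arrange the rest. (4-1)! = 6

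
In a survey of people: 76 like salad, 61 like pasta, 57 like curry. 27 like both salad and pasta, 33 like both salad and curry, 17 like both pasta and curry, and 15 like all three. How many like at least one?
|A∪B∪C| = 76+61+57-27-33-17+15 = 132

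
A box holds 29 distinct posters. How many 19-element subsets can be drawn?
C(29,19) = 29!/(19!×10!) = 20030010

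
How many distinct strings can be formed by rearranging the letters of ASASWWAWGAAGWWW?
15! / (6! × 2! × 2! × 5!) = 3783780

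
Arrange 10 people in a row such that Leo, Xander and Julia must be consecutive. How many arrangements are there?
Treat the 3 as one block: (10-3+1)! × 3! = 40320 × 6 = 241920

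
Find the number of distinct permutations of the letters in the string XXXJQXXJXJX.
11! / (7! × 1! × 3!) = 1320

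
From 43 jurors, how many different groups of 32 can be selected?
C(43,32) = 43!/(32!×11!) = 5752004349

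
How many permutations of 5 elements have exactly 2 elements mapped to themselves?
Choose the 2 fixed points C(5,2) = 10, derange the rest: !3 = Σ_{j=0}^{3} (-1)^j·3!/j! = 6 - 6 + 3 - 1 = 2. Product = 10 × 2 = 20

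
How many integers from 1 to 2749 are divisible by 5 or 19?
⌊2749/5⌋ + ⌊2749/19⌋ - ⌊2749/95⌋ = 549 + 144 - 28 = 665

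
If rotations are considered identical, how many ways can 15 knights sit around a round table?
Circular: fix one position, arrange the rest. (15-1)! = 87178291200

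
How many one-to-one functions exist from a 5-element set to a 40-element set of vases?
P(40,5) = 40!/(40-5)! = 78960960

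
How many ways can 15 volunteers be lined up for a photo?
15! = 1307674368000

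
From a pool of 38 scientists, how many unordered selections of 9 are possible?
C(38,9) = 38!/(9!×29!) = 163011640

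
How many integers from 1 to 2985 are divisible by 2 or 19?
⌊2985/2⌋ + ⌊2985/19⌋ - ⌊2985/38⌋ = 1492 + 157 - 78 = 1571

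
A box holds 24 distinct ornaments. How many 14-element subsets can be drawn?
C(24,14) = 24!/(14!×10!) = 1961256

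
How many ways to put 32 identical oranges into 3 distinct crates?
C(32+3-1, 3-1) = C(34, 2) = 561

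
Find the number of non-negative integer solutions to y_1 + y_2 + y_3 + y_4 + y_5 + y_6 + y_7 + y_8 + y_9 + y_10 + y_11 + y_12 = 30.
C(30+12-1, 12-1) = C(41, 11) = 3159461968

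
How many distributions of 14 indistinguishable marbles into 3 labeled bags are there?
C(14+3-1, 3-1) = C(16, 2) = 120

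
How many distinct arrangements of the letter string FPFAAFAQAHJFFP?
14! / (1! × 4! × 2! × 1! × 1! × 5!) = 15135120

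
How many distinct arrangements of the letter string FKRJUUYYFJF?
11! / (1! × 1! × 2! × 2! × 3! × 2!) = 831600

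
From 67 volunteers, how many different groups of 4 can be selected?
C(67,4) = 67!/(4!×63!) = 766480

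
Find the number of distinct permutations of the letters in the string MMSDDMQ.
7! / (3! × 1! × 1! × 2!) = 420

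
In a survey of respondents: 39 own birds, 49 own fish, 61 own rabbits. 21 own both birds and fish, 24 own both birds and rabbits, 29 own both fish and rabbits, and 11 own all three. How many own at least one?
|A∪B∪C| = 39+49+61-21-24-29+11 = 86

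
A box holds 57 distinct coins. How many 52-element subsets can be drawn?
C(57,52) = 57!/(52!×5!) = 4187106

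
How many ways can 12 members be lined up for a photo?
12! = 479001600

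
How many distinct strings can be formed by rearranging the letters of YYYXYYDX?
8! / (2! × 5! × 1!) = 168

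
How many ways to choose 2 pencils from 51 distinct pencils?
C(51,2) = 51!/(2!×49!) = 1275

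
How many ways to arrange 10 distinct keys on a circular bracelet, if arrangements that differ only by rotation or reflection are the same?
(10-1)!/2 = 362880/2 = 181440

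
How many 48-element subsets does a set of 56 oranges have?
C(56,48) = 56!/(48!×8!) = 1420494075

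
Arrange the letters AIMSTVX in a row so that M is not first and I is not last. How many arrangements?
By inclusion-exclusion: 7! - 2×(7-1)! + (7-2)! = 5040 - 1440 + 120 = 3720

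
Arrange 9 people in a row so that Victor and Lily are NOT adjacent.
Total - adjacent = 9! - (9-1)!×2 = 362880 - 80640 = 282240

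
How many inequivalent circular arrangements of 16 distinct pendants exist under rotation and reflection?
(16-1)!/2 = 1307674368000/2 = 653837184000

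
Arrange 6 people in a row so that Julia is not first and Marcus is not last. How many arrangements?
By inclusion-exclusion: 6! - 2×(6-1)! + (6-2)! = 720 - 240 + 24 = 504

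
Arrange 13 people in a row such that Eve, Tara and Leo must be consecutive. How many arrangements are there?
Treat the 3 as one block: (13-3+1)! × 3! = 39916800 × 6 = 239500800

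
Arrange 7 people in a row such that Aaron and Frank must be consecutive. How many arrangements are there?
Treat the 2 as one block: (7-2+1)! × 2! = 720 × 2 = 1440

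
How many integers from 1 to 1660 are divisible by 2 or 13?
⌊1660/2⌋ + ⌊1660/13⌋ - ⌊1660/26⌋ = 830 + 127 - 63 = 894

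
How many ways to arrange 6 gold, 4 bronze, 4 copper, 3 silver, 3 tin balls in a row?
20! / (6! × 4! × 4! × 3! × 3!) = 162954792000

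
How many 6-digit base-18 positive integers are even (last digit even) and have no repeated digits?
Last∈{0,2,4,6,8,10,12,14,16}. Last=0: 742560. Last nonzero: 8×16×P(16,4) = 5591040. Total = 6333600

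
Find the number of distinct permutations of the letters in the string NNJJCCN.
7! / (3! × 2! × 2!) = 210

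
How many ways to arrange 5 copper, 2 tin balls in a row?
7! / (5! × 2!) = 21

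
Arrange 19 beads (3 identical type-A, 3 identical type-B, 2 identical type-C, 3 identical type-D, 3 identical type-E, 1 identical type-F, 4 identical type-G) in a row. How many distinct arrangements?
19! / (3! × 3! × 2! × 3! × 3! × 1! × 4!) = 1955457504000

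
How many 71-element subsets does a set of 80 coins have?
C(80,71) = 80!/(71!×9!) = 231900297200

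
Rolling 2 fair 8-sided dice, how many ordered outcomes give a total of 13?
Coefficient of x^13 in (x + x² + ... + x^8)^2. By inclusion-exclusion on dice exceeding 8: Σ_j (-1)^j C(2,j)·C(13-1-8j, 1) = C(2,0)·C(12,1) - C(2,1)·C(4,1) = 1·12 - 2·4 = 4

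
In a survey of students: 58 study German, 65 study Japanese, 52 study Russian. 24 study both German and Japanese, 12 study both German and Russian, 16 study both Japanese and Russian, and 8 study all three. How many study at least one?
|A∪B∪C| = 58+65+52-24-12-16+8 = 131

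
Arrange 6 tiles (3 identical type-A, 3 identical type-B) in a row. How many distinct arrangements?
6! / (3! × 3!) = 20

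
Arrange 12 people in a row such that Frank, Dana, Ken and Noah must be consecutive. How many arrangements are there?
Treat the 4 as one block: (12-4+1)! × 4! = 362880 × 24 = 8709120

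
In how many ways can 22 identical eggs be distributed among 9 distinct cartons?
C(22+9-1, 9-1) = C(30, 8) = 5852925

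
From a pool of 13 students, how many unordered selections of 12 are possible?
C(13,12) = 13!/(12!×1!) = 13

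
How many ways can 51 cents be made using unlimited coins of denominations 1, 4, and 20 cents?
Coefficient of x^51 in 1/(1-x^1) · 1/(1-x^4) · 1/(1-x^20). Case on j = number of 20-cent coins (j = 0..2); remainder r = 51 - 20j is made from {1,4} in ⌊r/4⌋+1 ways. r = 51, 31, 11 → 13 + 8 + 3 = 24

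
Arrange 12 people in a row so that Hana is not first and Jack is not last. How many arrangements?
By inclusion-exclusion: 12! - 2×(12-1)! + (12-2)! = 479001600 - 79833600 + 3628800 = 402796800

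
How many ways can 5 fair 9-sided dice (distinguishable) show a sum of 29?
Coefficient of x^29 in (x + x² + ... + x^9)^5. By inclusion-exclusion on dice exceeding 9: Σ_j (-1)^j C(5,j)·C(29-1-9j, 4) = C(5,0)·C(28,4) - C(5,1)·C(19,4) + C(5,2)·C(10,4) = 1·20475 - 5·3876 + 10·210 = 3195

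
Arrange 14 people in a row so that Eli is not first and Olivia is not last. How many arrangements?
By inclusion-exclusion: 14! - 2×(14-1)! + (14-2)! = 87178291200 - 12454041600 + 479001600 = 75203251200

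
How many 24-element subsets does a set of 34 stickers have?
C(34,24) = 34!/(24!×10!) = 131128140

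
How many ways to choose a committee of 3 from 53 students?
C(53,3) = 53!/(3!×50!) = 23426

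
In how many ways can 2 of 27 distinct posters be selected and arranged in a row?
P(27,2) = 27!/(27-2)! = 702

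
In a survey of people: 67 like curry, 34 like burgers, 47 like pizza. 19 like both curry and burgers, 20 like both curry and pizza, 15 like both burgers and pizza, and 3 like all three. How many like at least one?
|A∪B∪C| = 67+34+47-19-20-15+3 = 97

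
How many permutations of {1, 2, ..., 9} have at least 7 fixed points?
Exactly j fixed points: C(9,j)·!(9-j); sum over j ≥ 7 (derangement numbers via !m = (m-1)·(!(m-1) + !(m-2)): !0..!2 = 1, 0, 1). Σ_{j=7}^{9} C(9,j)·!(9-j) = C(9,7)·!2 + C(9,8)·!1 + C(9,9)·!0 = 36·1 + 9·0 + 1·1 = 37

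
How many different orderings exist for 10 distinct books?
10! = 3628800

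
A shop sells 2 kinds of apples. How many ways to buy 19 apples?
C(19+2-1, 2-1) = C(20, 1) = 20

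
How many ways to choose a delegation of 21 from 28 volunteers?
C(28,21) = 28!/(21!×7!) = 1184040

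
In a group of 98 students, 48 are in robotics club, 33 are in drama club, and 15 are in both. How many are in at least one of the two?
|A∪B| = |A| + |B| - |A∩B| = 48 + 33 - 15 = 66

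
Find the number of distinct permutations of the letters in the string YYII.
4! / (2! × 2!) = 6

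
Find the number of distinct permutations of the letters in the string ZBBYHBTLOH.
10! / (3! × 1! × 1! × 2! × 1! × 1! × 1!) = 302400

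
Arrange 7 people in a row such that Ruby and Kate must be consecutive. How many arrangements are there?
Treat the 2 as one block: (7-2+1)! × 2! = 720 × 2 = 1440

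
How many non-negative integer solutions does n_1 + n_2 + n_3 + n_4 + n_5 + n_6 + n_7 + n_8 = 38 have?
C(38+8-1, 8-1) = C(45, 7) = 45379620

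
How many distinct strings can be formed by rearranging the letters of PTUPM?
5! / (2! × 1! × 1! × 1!) = 60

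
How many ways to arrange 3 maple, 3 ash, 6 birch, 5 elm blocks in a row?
17! / (3! × 3! × 6! × 5!) = 114354240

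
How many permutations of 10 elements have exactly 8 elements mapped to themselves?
Choose the 8 fixed points C(10,8) = 45, derange the rest: !2 = Σ_{j=0}^{2} (-1)^j·2!/j! = 2 - 2 + 1 = 1. Product = 45 × 1 = 45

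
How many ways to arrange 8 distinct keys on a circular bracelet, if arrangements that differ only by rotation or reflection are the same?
(8-1)!/2 = 5040/2 = 2520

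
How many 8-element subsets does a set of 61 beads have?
C(61,8) = 61!/(8!×53!) = 2944827765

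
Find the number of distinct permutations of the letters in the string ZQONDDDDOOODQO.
14! / (2! × 5! × 1! × 5! × 1!) = 3027024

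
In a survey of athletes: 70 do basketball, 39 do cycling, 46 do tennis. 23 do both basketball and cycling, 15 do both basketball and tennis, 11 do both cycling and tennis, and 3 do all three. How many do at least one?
|A∪B∪C| = 70+39+46-23-15-11+3 = 109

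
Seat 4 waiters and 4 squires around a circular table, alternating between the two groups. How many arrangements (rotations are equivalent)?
Fix one of the waiters: (4-1)! ways for the remaining waiters, × 4! ways for the squires = 6 × 24 = 144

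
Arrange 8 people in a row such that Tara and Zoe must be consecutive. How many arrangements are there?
Treat the 2 as one block: (8-2+1)! × 2! = 5040 × 2 = 10080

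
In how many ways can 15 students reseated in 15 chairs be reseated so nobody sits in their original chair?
!15 = Σ_{j=0}^{15} (-1)^j·15!/j! = 1307674368000 - 1307674368000 + 653837184000 - 217945728000 + 54486432000 - 10897286400 + 1816214400 - 259459200 + 32432400 - 3603600 + 360360 - 32760 + 2730 - 210 + 15 - 1 = 481066515734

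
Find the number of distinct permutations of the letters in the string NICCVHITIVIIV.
13! / (2! × 3! × 1! × 1! × 1! × 5!) = 4324320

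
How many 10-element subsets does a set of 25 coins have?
C(25,10) = 25!/(10!×15!) = 3268760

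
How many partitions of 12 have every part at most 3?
Let r_j(i) = number of partitions of i into parts ≤ j, for i = 0..12. r_1(i) = 1 for all i; r_j(i) = r_{j-1}(i) + r_j(i-j). Rows j = 2..3: ≤2: 1 1 2 2 3 3 4 4 5 5 6 6 7; ≤3: 1 1 2 3 4 5 7 8 10 12 14 16 19. r_3(12) = 19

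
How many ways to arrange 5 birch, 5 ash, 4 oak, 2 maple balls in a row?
16! / (5! × 5! × 4! × 2!) = 30270240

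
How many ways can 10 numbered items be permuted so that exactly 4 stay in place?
Choose the 4 fixed points C(10,4) = 210, derange the rest: !6 = Σ_{j=0}^{6} (-1)^j·6!/j! = 720 - 720 + 360 - 120 + 30 - 6 + 1 = 265. Product = 210 × 265 = 55650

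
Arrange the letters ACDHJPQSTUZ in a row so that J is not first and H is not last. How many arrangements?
By inclusion-exclusion: 11! - 2×(11-1)! + (11-2)! = 39916800 - 7257600 + 362880 = 33022080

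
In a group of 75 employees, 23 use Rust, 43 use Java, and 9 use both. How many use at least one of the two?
|A∪B| = |A| + |B| - |A∩B| = 23 + 43 - 9 = 57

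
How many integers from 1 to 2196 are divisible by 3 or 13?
⌊2196/3⌋ + ⌊2196/13⌋ - ⌊2196/39⌋ = 732 + 168 - 56 = 844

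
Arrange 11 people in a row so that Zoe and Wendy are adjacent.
Treat as block: (11-1)! × 2! = 3628800 × 2 = 7257600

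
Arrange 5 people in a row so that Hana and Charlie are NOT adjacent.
Total - adjacent = 5! - (5-1)!×2 = 120 - 48 = 72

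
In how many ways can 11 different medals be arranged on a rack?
11! = 39916800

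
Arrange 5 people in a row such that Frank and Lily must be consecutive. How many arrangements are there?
Treat the 2 as one block: (5-2+1)! × 2! = 24 × 2 = 48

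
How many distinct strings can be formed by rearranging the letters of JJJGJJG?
7! / (2! × 5!) = 21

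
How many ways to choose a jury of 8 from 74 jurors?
C(74,8) = 74!/(8!×66!) = 15071474661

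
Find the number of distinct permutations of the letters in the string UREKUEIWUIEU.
12! / (4! × 1! × 3! × 1! × 2! × 1!) = 1663200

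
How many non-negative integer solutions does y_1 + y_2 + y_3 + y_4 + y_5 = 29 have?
C(29+5-1, 5-1) = C(33, 4) = 40920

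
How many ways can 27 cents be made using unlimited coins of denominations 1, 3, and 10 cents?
Coefficient of x^27 in 1/(1-x^1) · 1/(1-x^3) · 1/(1-x^10). Case on j = number of 10-cent coins (j = 0..2); remainder r = 27 - 10j is made from {1,3} in ⌊r/3⌋+1 ways. r = 27, 17, 7 → 10 + 6 + 3 = 19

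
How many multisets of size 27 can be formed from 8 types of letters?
C(27+8-1, 8-1) = C(34, 7) = 5379616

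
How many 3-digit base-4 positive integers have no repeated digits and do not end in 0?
Last digit: 3 nonzero choices. First digit: 2 (nonzero, ≠last). Middle 1: P(2,1) = 2. Total = 12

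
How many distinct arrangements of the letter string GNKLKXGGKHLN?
12! / (1! × 1! × 3! × 2! × 2! × 3!) = 3326400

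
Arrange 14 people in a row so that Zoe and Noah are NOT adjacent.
Total - adjacent = 14! - (14-1)!×2 = 87178291200 - 12454041600 = 74724249600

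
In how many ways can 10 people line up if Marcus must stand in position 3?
Fix one position: (10-1)! = 362880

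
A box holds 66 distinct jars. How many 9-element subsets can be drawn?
C(66,9) = 66!/(9!×57!) = 37014131440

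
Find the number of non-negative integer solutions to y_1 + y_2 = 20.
C(20+2-1, 2-1) = C(21, 1) = 21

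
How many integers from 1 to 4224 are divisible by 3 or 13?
⌊4224/3⌋ + ⌊4224/13⌋ - ⌊4224/39⌋ = 1408 + 324 - 108 = 1624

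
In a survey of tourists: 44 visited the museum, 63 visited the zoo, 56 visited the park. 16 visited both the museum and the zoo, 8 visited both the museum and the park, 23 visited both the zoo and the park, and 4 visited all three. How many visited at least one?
|A∪B∪C| = 44+63+56-16-8-23+4 = 120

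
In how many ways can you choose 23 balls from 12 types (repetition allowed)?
C(23+12-1, 12-1) = C(34, 11) = 286097760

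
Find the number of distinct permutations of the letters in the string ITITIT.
6! / (3! × 3!) = 20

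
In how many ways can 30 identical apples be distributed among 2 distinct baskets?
C(30+2-1, 2-1) = C(31, 1) = 31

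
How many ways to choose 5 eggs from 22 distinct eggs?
C(22,5) = 22!/(5!×17!) = 26334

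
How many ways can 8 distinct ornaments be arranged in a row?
8! = 40320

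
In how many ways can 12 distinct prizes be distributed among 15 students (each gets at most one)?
P(15,12) = 15!/(15-12)! = 217945728000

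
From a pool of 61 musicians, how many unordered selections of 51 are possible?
C(61,51) = 61!/(51!×10!) = 90177170226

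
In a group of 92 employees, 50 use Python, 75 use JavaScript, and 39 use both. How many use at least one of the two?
|A∪B| = |A| + |B| - |A∩B| = 50 + 75 - 39 = 86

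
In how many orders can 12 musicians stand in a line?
12! = 479001600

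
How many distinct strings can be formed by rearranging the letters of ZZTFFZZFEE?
10! / (3! × 1! × 4! × 2!) = 12600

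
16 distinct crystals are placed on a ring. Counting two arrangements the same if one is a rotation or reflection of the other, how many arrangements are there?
(16-1)!/2 = 1307674368000/2 = 653837184000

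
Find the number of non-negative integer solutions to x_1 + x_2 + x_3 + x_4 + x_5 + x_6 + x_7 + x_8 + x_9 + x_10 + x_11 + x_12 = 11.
C(11+12-1, 12-1) = C(22, 11) = 705432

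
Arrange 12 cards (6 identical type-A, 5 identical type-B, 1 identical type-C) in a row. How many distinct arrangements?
12! / (6! × 5! × 1!) = 5544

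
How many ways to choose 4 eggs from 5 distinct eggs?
C(5,4) = 5!/(4!×1!) = 5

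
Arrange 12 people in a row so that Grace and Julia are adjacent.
Treat as block: (12-1)! × 2! = 39916800 × 2 = 79833600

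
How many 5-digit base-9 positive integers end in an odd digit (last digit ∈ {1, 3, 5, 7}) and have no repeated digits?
Last∈{1,3,5,7}. Last=0: 0. Last nonzero: 4×7×P(7,3) = 5880. Total = 5880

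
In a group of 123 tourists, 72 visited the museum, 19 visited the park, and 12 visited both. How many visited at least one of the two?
|A∪B| = |A| + |B| - |A∩B| = 72 + 19 - 12 = 79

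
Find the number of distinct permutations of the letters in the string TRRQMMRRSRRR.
12! / (2! × 7! × 1! × 1! × 1!) = 47520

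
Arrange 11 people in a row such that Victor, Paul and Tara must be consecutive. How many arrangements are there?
Treat the 3 as one block: (11-3+1)! × 3! = 362880 × 6 = 2177280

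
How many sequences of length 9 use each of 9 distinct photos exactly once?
9! = 362880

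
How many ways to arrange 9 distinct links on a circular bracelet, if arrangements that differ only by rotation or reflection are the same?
(9-1)!/2 = 40320/2 = 20160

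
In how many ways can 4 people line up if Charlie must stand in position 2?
Fix one position: (4-1)! = 6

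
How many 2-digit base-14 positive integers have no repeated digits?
First digit: 13 choices (nonzero). Then descending: 13 × 13 = 169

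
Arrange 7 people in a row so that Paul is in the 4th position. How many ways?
Fix one position: (7-1)! = 720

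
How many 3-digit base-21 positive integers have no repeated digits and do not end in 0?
Last digit: 20 nonzero choices. First digit: 19 (nonzero, ≠last). Middle 1: P(19,1) = 19. Total = 7220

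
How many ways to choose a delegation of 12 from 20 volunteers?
C(20,12) = 20!/(12!×8!) = 125970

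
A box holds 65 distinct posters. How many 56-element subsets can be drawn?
C(65,56) = 65!/(56!×9!) = 31966749880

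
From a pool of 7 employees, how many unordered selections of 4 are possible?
C(7,4) = 7!/(4!×3!) = 35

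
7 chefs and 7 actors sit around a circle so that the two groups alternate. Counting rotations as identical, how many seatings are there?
Fix one of the chefs: (7-1)! ways for the remaining chefs, × 7! ways for the actors = 720 × 5040 = 3628800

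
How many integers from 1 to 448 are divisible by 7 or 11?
⌊448/7⌋ + ⌊448/11⌋ - ⌊448/77⌋ = 64 + 40 - 5 = 99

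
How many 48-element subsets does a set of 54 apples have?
C(54,48) = 54!/(48!×6!) = 25827165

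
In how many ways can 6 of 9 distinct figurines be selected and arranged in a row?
P(9,6) = 9!/(9-6)! = 60480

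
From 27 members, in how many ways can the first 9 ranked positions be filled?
P(27,9) = 27!/(27-9)! = 1700755056000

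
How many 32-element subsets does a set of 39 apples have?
C(39,32) = 39!/(32!×7!) = 15380937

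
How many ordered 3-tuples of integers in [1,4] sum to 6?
Coefficient of x^6 in (x + x² + ... + x^4)^3. By inclusion-exclusion on dice exceeding 4: Σ_j (-1)^j C(3,j)·C(6-1-4j, 2) = C(3,0)·C(5,2) = 1·10 = 10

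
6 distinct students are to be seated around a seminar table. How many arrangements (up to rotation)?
Circular: fix one position, arrange the rest. (6-1)! = 120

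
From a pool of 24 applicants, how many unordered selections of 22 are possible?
C(24,22) = 24!/(22!×2!) = 276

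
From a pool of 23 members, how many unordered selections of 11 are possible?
C(23,11) = 23!/(11!×12!) = 1352078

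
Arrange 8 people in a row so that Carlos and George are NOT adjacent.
Total - adjacent = 8! - (8-1)!×2 = 40320 - 10080 = 30240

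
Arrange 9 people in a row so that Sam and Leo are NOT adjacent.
Total - adjacent = 9! - (9-1)!×2 = 362880 - 80640 = 282240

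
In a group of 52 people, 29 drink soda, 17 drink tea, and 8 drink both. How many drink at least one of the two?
|A∪B| = |A| + |B| - |A∩B| = 29 + 17 - 8 = 38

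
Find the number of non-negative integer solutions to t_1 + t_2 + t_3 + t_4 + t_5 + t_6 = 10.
C(10+6-1, 6-1) = C(15, 5) = 3003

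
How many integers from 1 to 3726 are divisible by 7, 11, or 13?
⌊3726/7⌋+⌊3726/11⌋+⌊3726/13⌋ - ⌊3726/77⌋-⌊3726/91⌋-⌊3726/143⌋ + ⌊3726/1001⌋ = 532+338+286 - 48-40-26 + 3 = 1045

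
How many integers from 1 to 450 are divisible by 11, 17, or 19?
⌊450/11⌋+⌊450/17⌋+⌊450/19⌋ - ⌊450/187⌋-⌊450/209⌋-⌊450/323⌋ + ⌊450/3553⌋ = 40+26+23 - 2-2-1 + 0 = 84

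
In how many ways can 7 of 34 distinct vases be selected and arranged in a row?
P(34,7) = 34!/(34-7)! = 27113264640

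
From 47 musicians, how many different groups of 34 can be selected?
C(47,34) = 47!/(34!×13!) = 140676848445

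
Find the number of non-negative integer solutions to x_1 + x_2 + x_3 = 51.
C(51+3-1, 3-1) = C(53, 2) = 1378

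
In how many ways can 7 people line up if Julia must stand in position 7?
Fix one position: (7-1)! = 720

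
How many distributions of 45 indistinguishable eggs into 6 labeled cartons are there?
C(45+6-1, 6-1) = C(50, 5) = 2118760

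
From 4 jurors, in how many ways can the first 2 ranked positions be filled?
P(4,2) = 4!/(4-2)! = 12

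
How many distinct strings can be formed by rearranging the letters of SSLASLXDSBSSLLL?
15! / (6! × 1! × 1! × 1! × 1! × 5!) = 15135120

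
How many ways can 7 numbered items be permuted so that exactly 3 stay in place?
Choose the 3 fixed points C(7,3) = 35, derange the rest: !4 = Σ_{j=0}^{4} (-1)^j·4!/j! = 24 - 24 + 12 - 4 + 1 = 9. Product = 35 × 9 = 315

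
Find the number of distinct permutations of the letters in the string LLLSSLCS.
8! / (1! × 3! × 4!) = 280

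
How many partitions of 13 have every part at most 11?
Let r_j(i) = number of partitions of i into parts ≤ j, for i = 0..13. r_1(i) = 1 for all i; r_j(i) = r_{j-1}(i) + r_j(i-j). Rows j = 2..11: ≤2: 1 1 2 2 3 3 4 4 5 5 6 6 7 7; ≤3: 1 1 2 3 4 5 7 8 10 12 14 16 19 21; ≤4: 1 1 2 3 5 6 9 11 15 18 23 27 34 39; ≤5: 1 1 2 3 5 7 10 13 18 23 30 37 47 57; ≤6: 1 1 2 3 5 7 11 14 20 26 35 44 58 71; ≤7: 1 1 2 3 5 7 11 15 21 28 38 49 65 82; ≤8: 1 1 2 3 5 7 11 15 22 29 40 52 70 89; ≤9: 1 1 2 3 5 7 11 15 22 30 41 54 73 94; ≤10: 1 1 2 3 5 7 11 15 22 30 42 55 75 97; ≤11: 1 1 2 3 5 7 11 15 22 30 42 56 76 99. r_11(13) = 99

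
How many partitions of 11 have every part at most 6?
Let r_j(i) = number of partitions of i into parts ≤ j, for i = 0..11. r_1(i) = 1 for all i; r_j(i) = r_{j-1}(i) + r_j(i-j). Rows j = 2..6: ≤2: 1 1 2 2 3 3 4 4 5 5 6 6; ≤3: 1 1 2 3 4 5 7 8 10 12 14 16; ≤4: 1 1 2 3 5 6 9 11 15 18 23 27; ≤5: 1 1 2 3 5 7 10 13 18 23 30 37; ≤6: 1 1 2 3 5 7 11 14 20 26 35 44. r_6(11) = 44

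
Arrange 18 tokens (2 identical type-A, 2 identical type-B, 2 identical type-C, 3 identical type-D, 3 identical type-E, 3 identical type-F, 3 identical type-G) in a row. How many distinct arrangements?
18! / (2! × 2! × 2! × 3! × 3! × 3! × 3!) = 617512896000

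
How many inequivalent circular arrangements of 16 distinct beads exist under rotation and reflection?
(16-1)!/2 = 1307674368000/2 = 653837184000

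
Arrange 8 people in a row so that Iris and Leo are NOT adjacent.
Total - adjacent = 8! - (8-1)!×2 = 40320 - 10080 = 30240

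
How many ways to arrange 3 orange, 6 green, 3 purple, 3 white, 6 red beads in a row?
21! / (3! × 6! × 3! × 3! × 6!) = 456273417600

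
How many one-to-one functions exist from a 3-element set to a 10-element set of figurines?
P(10,3) = 10!/(10-3)! = 720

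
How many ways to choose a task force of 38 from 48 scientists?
C(48,38) = 48!/(38!×10!) = 6540715896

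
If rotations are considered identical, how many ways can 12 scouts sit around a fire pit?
Circular: fix one position, arrange the rest. (12-1)! = 39916800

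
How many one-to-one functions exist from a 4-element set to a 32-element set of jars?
P(32,4) = 32!/(32-4)! = 863040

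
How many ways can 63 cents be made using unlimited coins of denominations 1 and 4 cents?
Coefficient of x^63 in 1/(1-x^1) · 1/(1-x^4). Use j coins of 4 for j = 0..⌊63/4⌋ = 15, the rest in 1s: 15 + 1 = 16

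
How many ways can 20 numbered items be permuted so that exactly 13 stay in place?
Choose the 13 fixed points C(20,13) = 77520, derange the rest: !7 = Σ_{j=0}^{7} (-1)^j·7!/j! = 5040 - 5040 + 2520 - 840 + 210 - 42 + 7 - 1 = 1854. Product = 77520 × 1854 = 143722080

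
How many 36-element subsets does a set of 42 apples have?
C(42,36) = 42!/(36!×6!) = 5245786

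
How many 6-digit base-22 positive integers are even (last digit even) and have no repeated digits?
Last∈{0,2,4,6,8,10,12,14,16,18,20}. Last=0: 2441880. Last nonzero: 10×20×P(20,4) = 23256000. Total = 25697880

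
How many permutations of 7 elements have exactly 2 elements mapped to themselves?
Choose the 2 fixed points C(7,2) = 21, derange the rest: !5 = Σ_{j=0}^{5} (-1)^j·5!/j! = 120 - 120 + 60 - 20 + 5 - 1 = 44. Product = 21 × 44 = 924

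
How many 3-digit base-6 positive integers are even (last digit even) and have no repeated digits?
Last∈{0,2,4}. Last=0: 20. Last nonzero: 2×4×P(4,1) = 32. Total = 52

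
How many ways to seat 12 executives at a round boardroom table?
Circular: fix one position, arrange the rest. (12-1)! = 39916800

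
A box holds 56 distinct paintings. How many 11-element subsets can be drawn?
C(56,11) = 56!/(11!×45!) = 148902215280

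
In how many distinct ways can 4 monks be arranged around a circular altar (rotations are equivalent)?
Circular: fix one position, arrange the rest. (4-1)! = 6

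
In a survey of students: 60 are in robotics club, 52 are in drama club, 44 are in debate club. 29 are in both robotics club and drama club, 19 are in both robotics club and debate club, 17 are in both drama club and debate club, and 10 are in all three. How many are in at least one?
|A∪B∪C| = 60+52+44-29-19-17+10 = 101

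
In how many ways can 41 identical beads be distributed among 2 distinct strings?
C(41+2-1, 2-1) = C(42, 1) = 42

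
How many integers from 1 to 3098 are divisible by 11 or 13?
⌊3098/11⌋ + ⌊3098/13⌋ - ⌊3098/143⌋ = 281 + 238 - 21 = 498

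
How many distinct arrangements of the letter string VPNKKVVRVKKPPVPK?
16! / (1! × 5! × 5! × 4! × 1!) = 60540480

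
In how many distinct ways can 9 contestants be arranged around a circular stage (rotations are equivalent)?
Circular: fix one position, arrange the rest. (9-1)! = 40320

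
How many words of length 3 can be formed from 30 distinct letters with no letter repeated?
P(30,3) = 30!/(30-3)! = 24360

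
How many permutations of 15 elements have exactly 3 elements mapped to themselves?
Choose the 3 fixed points C(15,3) = 455, derange the rest: !12 = Σ_{j=0}^{12} (-1)^j·12!/j! = 479001600 - 479001600 + 239500800 - 79833600 + 19958400 - 3991680 + 665280 - 95040 + 11880 - 1320 + 132 - 12 + 1 = 176214841. Product = 455 × 176214841 = 80177752655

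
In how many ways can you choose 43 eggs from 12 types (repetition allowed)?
C(43+12-1, 12-1) = C(54, 11) = 95722852680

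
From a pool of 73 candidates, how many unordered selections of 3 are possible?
C(73,3) = 73!/(3!×70!) = 62196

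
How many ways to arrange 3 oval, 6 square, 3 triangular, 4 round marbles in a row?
16! / (3! × 6! × 3! × 4!) = 33633600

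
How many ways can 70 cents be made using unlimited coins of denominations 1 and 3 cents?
Coefficient of x^70 in 1/(1-x^1) · 1/(1-x^3). Use j coins of 3 for j = 0..⌊70/3⌋ = 23, the rest in 1s: 23 + 1 = 24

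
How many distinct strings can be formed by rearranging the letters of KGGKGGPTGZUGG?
13! / (2! × 1! × 7! × 1! × 1! × 1!) = 617760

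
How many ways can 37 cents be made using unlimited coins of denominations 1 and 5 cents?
Coefficient of x^37 in 1/(1-x^1) · 1/(1-x^5). Use j coins of 5 for j = 0..⌊37/5⌋ = 7, the rest in 1s: 7 + 1 = 8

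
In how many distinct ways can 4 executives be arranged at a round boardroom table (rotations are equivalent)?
Circular: fix one position, arrange the rest. (4-1)! = 6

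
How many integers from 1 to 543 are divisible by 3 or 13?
⌊543/3⌋ + ⌊543/13⌋ - ⌊543/39⌋ = 181 + 41 - 13 = 209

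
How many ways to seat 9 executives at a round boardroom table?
Circular: fix one position, arrange the rest. (9-1)! = 40320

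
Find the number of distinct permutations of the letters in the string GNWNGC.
6! / (2! × 2! × 1! × 1!) = 180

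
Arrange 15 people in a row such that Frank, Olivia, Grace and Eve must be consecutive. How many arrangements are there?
Treat the 4 as one block: (15-4+1)! × 4! = 479001600 × 24 = 11496038400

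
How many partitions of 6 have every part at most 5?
Let r_j(i) = number of partitions of i into parts ≤ j, for i = 0..6. r_1(i) = 1 for all i; r_j(i) = r_{j-1}(i) + r_j(i-j). Rows j = 2..5: ≤2: 1 1 2 2 3 3 4; ≤3: 1 1 2 3 4 5 7; ≤4: 1 1 2 3 5 6 9; ≤5: 1 1 2 3 5 7 10. r_5(6) = 10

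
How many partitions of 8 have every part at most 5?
Let r_j(i) = number of partitions of i into parts ≤ j, for i = 0..8. r_1(i) = 1 for all i; r_j(i) = r_{j-1}(i) + r_j(i-j). Rows j = 2..5: ≤2: 1 1 2 2 3 3 4 4 5; ≤3: 1 1 2 3 4 5 7 8 10; ≤4: 1 1 2 3 5 6 9 11 15; ≤5: 1 1 2 3 5 7 10 13 18. r_5(8) = 18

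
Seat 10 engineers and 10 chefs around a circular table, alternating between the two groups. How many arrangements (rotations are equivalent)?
Fix one of the engineers: (10-1)! ways for the remaining engineers, × 10! ways for the chefs = 362880 × 3628800 = 1316818944000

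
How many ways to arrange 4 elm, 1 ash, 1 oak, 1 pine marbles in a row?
7! / (4! × 1! × 1! × 1!) = 210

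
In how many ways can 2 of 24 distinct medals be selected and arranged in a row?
P(24,2) = 24!/(24-2)! = 552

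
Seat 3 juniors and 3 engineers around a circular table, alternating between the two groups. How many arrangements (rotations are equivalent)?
Fix one of the juniors: (3-1)! ways for the remaining juniors, × 3! ways for the engineers = 2 × 6 = 12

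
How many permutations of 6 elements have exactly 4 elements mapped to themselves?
Choose the 4 fixed points C(6,4) = 15, derange the rest: !2 = Σ_{j=0}^{2} (-1)^j·2!/j! = 2 - 2 + 1 = 1. Product = 15 × 1 = 15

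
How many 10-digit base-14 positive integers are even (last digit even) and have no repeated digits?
Last∈{0,2,4,6,8,10,12}. Last=0: 259459200. Last nonzero: 6×12×P(12,8) = 1437004800. Total = 1696464000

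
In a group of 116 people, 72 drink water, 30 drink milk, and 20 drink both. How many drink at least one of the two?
|A∪B| = |A| + |B| - |A∩B| = 72 + 30 - 20 = 82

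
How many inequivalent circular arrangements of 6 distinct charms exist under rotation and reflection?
(6-1)!/2 = 120/2 = 60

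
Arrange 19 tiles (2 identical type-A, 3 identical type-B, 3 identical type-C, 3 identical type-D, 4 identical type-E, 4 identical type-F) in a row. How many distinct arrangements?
19! / (2! × 3! × 3! × 3! × 4! × 4!) = 488864376000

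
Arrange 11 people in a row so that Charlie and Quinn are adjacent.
Treat as block: (11-1)! × 2! = 3628800 × 2 = 7257600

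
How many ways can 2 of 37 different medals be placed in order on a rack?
P(37,2) = 37!/(37-2)! = 1332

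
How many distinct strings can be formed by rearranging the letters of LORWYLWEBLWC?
12! / (1! × 1! × 1! × 1! × 1! × 1! × 3! × 3!) = 13305600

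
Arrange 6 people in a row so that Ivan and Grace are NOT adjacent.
Total - adjacent = 6! - (6-1)!×2 = 720 - 240 = 480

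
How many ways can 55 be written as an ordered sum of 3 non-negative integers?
C(55+3-1, 3-1) = C(57, 2) = 1596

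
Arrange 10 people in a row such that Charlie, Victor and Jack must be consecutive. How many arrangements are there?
Treat the 3 as one block: (10-3+1)! × 3! = 40320 × 6 = 241920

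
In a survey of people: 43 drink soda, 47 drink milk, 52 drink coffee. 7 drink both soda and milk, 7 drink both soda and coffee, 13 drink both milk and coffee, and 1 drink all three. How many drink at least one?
|A∪B∪C| = 43+47+52-7-7-13+1 = 116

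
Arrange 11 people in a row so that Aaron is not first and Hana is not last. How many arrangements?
By inclusion-exclusion: 11! - 2×(11-1)! + (11-2)! = 39916800 - 7257600 + 362880 = 33022080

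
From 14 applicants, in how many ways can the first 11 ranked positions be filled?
P(14,11) = 14!/(14-11)! = 14529715200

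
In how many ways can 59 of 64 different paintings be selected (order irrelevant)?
C(64,59) = 64!/(59!×5!) = 7624512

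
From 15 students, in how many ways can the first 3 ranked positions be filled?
P(15,3) = 15!/(15-3)! = 2730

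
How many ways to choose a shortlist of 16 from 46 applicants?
C(46,16) = 46!/(16!×30!) = 991493848554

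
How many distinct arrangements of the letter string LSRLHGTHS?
9! / (1! × 2! × 2! × 2! × 1! × 1!) = 45360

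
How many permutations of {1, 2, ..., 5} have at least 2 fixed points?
Exactly j fixed points: C(5,j)·!(5-j); sum over j ≥ 2 (derangement numbers via !m = (m-1)·(!(m-1) + !(m-2)): !0..!3 = 1, 0, 1, 2). Σ_{j=2}^{5} C(5,j)·!(5-j) = C(5,2)·!3 + C(5,3)·!2 + C(5,4)·!1 + C(5,5)·!0 = 10·2 + 10·1 + 5·0 + 1·1 = 31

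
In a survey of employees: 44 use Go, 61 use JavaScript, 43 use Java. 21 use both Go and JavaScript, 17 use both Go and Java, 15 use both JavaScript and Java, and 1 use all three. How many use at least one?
|A∪B∪C| = 44+61+43-21-17-15+1 = 96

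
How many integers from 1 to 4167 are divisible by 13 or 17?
⌊4167/13⌋ + ⌊4167/17⌋ - ⌊4167/221⌋ = 320 + 245 - 18 = 547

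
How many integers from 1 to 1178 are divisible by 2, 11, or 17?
⌊1178/2⌋+⌊1178/11⌋+⌊1178/17⌋ - ⌊1178/22⌋-⌊1178/34⌋-⌊1178/187⌋ + ⌊1178/374⌋ = 589+107+69 - 53-34-6 + 3 = 675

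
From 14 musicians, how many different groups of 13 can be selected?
C(14,13) = 14!/(13!×1!) = 14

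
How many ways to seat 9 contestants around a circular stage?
Circular: fix one position, arrange the rest. (9-1)! = 40320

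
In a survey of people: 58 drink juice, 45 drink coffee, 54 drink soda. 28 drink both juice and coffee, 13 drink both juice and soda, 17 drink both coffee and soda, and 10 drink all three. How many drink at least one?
|A∪B∪C| = 58+45+54-28-13-17+10 = 109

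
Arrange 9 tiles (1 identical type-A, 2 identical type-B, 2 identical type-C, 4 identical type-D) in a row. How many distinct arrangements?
9! / (1! × 2! × 2! × 4!) = 3780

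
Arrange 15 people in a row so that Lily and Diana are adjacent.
Treat as block: (15-1)! × 2! = 87178291200 × 2 = 174356582400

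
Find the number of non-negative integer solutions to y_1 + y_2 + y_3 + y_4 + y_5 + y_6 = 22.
C(22+6-1, 6-1) = C(27, 5) = 80730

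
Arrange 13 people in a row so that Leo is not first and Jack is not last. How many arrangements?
By inclusion-exclusion: 13! - 2×(13-1)! + (13-2)! = 6227020800 - 958003200 + 39916800 = 5308934400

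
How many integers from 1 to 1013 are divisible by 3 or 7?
⌊1013/3⌋ + ⌊1013/7⌋ - ⌊1013/21⌋ = 337 + 144 - 48 = 433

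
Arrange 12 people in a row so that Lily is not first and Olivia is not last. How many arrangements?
By inclusion-exclusion: 12! - 2×(12-1)! + (12-2)! = 479001600 - 79833600 + 3628800 = 402796800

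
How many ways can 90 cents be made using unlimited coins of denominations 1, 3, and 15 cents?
Coefficient of x^90 in 1/(1-x^1) · 1/(1-x^3) · 1/(1-x^15). Case on j = number of 15-cent coins (j = 0..6); remainder r = 90 - 15j is made from {1,3} in ⌊r/3⌋+1 ways. r = 90, 75, 60, 45, 30, 15, 0 → 31 + 26 + 21 + 16 + 11 + 6 + 1 = 112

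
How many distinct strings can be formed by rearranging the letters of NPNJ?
4! / (1! × 2! × 1!) = 12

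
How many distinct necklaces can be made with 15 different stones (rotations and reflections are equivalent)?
(15-1)!/2 = 87178291200/2 = 43589145600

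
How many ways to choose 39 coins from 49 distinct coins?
C(49,39) = 49!/(39!×10!) = 8217822536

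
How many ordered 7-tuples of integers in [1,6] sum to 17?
Coefficient of x^17 in (x + x² + ... + x^6)^7. By inclusion-exclusion on dice exceeding 6: Σ_j (-1)^j C(7,j)·C(17-1-6j, 6) = C(7,0)·C(16,6) - C(7,1)·C(10,6) = 1·8008 - 7·210 = 6538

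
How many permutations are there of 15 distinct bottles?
15! = 1307674368000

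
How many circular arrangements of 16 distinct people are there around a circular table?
Circular: fix one position, arrange the rest. (16-1)! = 1307674368000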